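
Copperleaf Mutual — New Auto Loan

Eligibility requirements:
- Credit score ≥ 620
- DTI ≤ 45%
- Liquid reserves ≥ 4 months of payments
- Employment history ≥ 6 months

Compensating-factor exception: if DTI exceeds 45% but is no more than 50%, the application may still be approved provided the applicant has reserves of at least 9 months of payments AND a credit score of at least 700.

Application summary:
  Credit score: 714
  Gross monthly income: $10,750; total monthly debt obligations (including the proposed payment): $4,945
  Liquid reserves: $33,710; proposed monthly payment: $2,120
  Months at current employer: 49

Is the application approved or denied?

Approved

Credit score 714 ≥ 620 (meets base)
DTI = 4,945/10,750 = 46% > 45% — standard DTI limit exceeded.
Reserves = 33,710/2,120 = 15.9 months ≥ 4
Employment 49 ≥ 6 months
DTI 46% is within the 45%–50% exception band; checking compensating factors.
Override check — reserves: 15.9 mo (ok); score: 714 (ok).
Both override conditions satisfied; DTI exception granted.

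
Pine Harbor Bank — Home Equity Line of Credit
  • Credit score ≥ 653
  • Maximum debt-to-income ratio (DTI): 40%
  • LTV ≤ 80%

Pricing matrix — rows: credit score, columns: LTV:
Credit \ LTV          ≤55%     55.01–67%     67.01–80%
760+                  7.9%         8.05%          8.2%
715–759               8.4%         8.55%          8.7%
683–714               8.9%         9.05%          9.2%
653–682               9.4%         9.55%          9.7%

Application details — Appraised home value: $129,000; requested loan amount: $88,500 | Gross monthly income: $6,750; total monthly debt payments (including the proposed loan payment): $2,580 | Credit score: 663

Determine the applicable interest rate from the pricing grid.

9.7%

Credit score 663 ≥ 653; DTI = 2,580/6,750 = 38.2% ≤ 40%
Loan-to-value = 88,500/129,000 = 68.6% — pass (80% max)
Row: 663 falls in 653–682. Column: 68.6% falls in 67.01–80%. Rate = 9.7%.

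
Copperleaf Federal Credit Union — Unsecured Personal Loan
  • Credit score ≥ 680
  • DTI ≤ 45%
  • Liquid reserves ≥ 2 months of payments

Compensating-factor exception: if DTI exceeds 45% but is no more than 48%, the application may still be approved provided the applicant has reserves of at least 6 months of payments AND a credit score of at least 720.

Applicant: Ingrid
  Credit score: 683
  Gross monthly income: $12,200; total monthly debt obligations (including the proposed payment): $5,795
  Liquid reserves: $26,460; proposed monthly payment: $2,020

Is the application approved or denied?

Credit score 683 ≥ 680 (meets base)
DTI: 5,795 ÷ 12,200 = 47.5%, over the 45% base limit.
Reserves: 26,460 ÷ 2,020 = 13.1 months (meets 2-month minimum)
DTI 47.5% is within the 45%–48% exception band; checking compensating factors.
Reserves 13.1 ≥ 6 months; credit score 683 < 720.
Compensating-factor requirement not fully met.

Denied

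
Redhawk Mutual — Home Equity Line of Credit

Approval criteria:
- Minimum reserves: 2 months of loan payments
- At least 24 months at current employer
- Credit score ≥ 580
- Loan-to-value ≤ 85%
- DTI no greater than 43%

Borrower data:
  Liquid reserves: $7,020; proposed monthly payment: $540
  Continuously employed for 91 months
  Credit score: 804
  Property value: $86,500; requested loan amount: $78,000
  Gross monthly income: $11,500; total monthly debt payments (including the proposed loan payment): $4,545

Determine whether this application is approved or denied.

Denied

Liquid reserves cover 7,020/540 = 13.0 months — ≥ 2 required
Employment 91 ≥ 24 months
Credit score 804 ≥ 580 (meets)
Loan-to-value = 78,000/86,500 = 90.2% — fail (85% max)
DTI = 4,545/11,500 = 39.5% ≤ 43%
Fails on LTV.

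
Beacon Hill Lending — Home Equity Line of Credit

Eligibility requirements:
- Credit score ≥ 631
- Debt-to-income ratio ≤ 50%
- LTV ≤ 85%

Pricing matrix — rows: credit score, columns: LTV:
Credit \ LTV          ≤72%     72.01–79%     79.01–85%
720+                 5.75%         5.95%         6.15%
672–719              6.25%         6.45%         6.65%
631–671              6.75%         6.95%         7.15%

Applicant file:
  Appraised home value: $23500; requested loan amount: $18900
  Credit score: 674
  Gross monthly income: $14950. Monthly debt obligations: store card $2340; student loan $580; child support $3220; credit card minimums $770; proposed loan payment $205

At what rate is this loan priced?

6.65%

Credit score 674 ≥ 631; Total monthly debts = (2,340 + 580 + 3,220 + 770 + 205) = 7,115. DTI: 7,115 ÷ 14,950 = 47.6%, within the 50% cap
LTV = 18,900/23,500 = 80.4% ≤ 85%
Row: 674 falls in 672–719. Column: 80.4% falls in 79.01–85%. Rate = 6.65%.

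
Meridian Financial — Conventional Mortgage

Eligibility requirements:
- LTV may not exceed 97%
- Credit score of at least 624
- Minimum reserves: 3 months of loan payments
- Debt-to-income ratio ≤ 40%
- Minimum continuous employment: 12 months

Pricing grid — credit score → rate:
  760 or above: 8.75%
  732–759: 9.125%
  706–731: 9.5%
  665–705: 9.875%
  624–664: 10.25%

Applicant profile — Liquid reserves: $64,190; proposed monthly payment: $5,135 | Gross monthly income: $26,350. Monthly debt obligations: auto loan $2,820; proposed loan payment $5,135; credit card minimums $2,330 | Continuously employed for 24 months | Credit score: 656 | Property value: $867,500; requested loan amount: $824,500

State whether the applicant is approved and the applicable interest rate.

Credit score 656 ≥ 624 (meets minimum)
LTV = 824,500/867,500 = 95% ≤ 97%
Employment 24 ≥ 12 months
Total monthly debts = (2,820 + 5,135 + 2,330) = 10,285. DTI = 10,285/26,350 = 39% ≤ 40%
Reserves = 64,190/5,135 = 12.5 months ≥ 3
All requirements met. Score 656 falls in the 624–664 tier → 10.25%.

Approved at 10.25%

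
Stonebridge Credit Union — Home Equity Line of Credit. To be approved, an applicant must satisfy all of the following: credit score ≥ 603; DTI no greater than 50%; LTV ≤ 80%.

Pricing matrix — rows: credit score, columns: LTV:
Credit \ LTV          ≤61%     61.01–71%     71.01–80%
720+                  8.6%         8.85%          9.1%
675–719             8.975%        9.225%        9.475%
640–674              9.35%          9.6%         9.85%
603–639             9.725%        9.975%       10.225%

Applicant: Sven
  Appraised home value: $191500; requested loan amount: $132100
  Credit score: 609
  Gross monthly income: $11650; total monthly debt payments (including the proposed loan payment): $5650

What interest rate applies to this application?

Credit score 609 ≥ 603; Debt-to-income = 5,650/11,650 = 48.5% — meets 50% limit
Loan-to-value = 132,100/191,500 = 69% — pass (80% max)
Score 609 is in the 603–639 band; LTV 69% is in the 61.01–71% band → 9.975%.

9.975%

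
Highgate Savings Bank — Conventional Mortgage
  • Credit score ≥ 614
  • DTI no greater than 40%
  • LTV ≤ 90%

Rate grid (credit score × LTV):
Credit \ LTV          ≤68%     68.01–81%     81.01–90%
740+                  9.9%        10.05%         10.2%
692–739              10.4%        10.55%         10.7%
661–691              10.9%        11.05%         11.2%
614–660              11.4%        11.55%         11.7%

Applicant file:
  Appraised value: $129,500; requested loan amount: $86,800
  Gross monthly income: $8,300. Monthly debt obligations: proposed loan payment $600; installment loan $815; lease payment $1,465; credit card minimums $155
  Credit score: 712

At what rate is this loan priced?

Credit score 712 ≥ 614; Total monthly debts = (600 + 815 + 1,465 + 155) = 3,035. Debt-to-income = 3,035/8,300 = 36.6% — meets 40% limit
LTV = 86,800/129,500 = 67% ≤ 90%
Row: 712 falls in 692–739. Column: 67% falls in ≤68%. Rate = 10.4%.

10.4%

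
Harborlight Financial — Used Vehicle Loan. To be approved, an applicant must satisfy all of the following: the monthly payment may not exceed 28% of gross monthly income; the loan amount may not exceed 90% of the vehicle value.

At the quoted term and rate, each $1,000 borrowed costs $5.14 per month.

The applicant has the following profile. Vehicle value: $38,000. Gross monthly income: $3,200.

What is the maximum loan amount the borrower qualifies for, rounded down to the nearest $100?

Payment cap: 28% × $3,200 = $896/month.
At $5.14 per $1,000, that supports 896/5.14 × 1,000 ≈ $174,319 → $174,300.
LTV cap: 90% × $38,000 = $34,200 → $34,200.
Binding constraint: loan-to-value.

$34,200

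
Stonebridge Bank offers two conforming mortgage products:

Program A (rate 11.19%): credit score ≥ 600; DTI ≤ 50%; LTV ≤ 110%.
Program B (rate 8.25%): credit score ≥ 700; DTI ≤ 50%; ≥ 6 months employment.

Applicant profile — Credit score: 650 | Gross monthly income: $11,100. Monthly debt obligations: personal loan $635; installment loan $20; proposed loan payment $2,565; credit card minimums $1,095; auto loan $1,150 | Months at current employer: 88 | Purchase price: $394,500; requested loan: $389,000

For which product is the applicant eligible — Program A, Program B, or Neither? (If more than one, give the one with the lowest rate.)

Total debts = (635 + 20 + 2,565 + 1,095 + 1,150) = 5,465; DTI = 5,465/11,100 = 49.2%.
LTV = 389,000/394,500 = 98.6%.
Program A: score 650 ≥ 600; DTI 49.2% ≤ 50%; LTV 98.6% ≤ 110% → qualifies.
Program B: score 650 < 700; DTI 49.2% ≤ 50%; employment 88 ≥ 6 mo → does not qualify.

Program A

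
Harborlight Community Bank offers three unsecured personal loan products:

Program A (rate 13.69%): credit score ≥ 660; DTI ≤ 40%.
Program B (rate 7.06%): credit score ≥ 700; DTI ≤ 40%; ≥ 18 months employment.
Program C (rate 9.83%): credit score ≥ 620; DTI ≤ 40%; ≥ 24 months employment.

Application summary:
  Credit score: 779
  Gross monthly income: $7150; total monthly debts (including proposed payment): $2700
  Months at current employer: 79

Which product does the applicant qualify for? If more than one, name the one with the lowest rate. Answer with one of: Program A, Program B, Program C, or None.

Program B

DTI = 2,700/7,150 = 37.8%.
Program A: score 779 ≥ 660; DTI 37.8% ≤ 40% → qualifies.
Program B: score 779 ≥ 700; DTI 37.8% ≤ 40%; employment 79 ≥ 18 mo → qualifies.
Program C: score 779 ≥ 620; DTI 37.8% ≤ 40%; employment 79 ≥ 24 mo → qualifies.
Qualifying: Program A, Program B, Program C. Lowest rate is 7.06% → Program B.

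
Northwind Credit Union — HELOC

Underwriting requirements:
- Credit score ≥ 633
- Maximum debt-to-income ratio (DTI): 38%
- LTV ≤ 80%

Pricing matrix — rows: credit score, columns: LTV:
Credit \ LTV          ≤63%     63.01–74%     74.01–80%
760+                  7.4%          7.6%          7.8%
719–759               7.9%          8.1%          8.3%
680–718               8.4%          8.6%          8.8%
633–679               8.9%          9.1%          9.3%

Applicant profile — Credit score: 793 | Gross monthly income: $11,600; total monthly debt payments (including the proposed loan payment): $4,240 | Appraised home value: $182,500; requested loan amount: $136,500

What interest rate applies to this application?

7.8%

Credit score 793 ≥ 633; DTI = 4,240/11,600 = 36.6% ≤ 38%
LTV = 136,500/182,500 = 74.8% ≤ 80%
Row: 793 falls in 760+. Column: 74.8% falls in 74.01–80%. Rate = 7.8%.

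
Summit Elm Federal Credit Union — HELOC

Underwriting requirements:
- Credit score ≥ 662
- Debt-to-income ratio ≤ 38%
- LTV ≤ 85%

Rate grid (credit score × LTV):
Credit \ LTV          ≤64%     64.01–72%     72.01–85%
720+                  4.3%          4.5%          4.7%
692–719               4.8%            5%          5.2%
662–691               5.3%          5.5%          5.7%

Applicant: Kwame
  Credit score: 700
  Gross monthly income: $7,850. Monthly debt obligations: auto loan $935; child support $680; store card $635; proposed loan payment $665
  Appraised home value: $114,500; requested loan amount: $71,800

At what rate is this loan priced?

4.8%

Credit score 700 ≥ 662; Total monthly debts = (935 + 680 + 635 + 665) = 2,915. Debt-to-income = 2,915/7,850 = 37.1% — meets 38% limit
LTV = 71,800/114,500 = 62.7% ≤ 85%
Credit 700 → row 692–719; LTV 62.7% → column ≤64%. Grid cell → 4.8%.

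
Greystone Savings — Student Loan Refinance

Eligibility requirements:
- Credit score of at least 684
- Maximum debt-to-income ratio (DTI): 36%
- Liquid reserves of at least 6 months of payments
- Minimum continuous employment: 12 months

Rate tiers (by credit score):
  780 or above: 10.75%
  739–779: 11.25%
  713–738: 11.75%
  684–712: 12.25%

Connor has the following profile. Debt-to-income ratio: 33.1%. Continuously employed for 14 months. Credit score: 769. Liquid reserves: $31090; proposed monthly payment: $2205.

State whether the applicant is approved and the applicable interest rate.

Credit score 769 ≥ 684 (meets minimum)
Employment 14 ≥ 12 months
DTI 33.1% is within the 36% limit
Reserves: 31,090 ÷ 2,205 = 14.1 months (meets 6-month minimum)
All requirements met. Score 769 falls in the 739–779 tier → 11.25%.

Approved at 11.25%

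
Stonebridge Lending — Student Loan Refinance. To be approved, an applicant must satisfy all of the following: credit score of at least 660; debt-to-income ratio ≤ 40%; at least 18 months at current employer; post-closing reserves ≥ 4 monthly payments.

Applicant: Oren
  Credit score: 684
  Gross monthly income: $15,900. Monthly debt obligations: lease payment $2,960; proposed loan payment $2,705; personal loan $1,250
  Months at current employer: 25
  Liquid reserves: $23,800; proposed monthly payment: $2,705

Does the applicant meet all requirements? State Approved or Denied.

Denied

Credit score 684 ≥ 660 (meets)
Total monthly debts = (2,960 + 2,705 + 1,250) = 6,915. DTI = 6,915/15,900 = 43.5% > 40%
Employment 25 ≥ 18 months
Liquid reserves cover 23,800/2,705 = 8.8 months — ≥ 4 required
Fails on DTI.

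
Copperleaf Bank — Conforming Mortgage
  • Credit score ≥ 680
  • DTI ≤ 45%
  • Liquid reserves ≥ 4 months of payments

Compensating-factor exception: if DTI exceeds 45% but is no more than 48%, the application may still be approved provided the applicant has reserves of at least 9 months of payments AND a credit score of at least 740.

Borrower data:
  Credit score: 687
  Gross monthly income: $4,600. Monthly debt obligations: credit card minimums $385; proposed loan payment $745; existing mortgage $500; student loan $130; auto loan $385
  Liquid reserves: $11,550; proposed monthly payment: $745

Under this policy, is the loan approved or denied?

Denied

Credit score 687 ≥ 680 (meets base)
Total debts = (385 + 745 + 500 + 130 + 385) = 2,145. DTI = 2,145/4,600 = 46.6% > 45% — standard DTI limit exceeded.
Reserves: 11,550 ÷ 745 = 15.5 months (meets 4-month minimum)
46.6% falls in the override range (45%–48%), so the compensating-factor test applies.
Reserves 15.5 ≥ 9 months; credit score 687 < 740.
Compensating-factor requirement not fully met.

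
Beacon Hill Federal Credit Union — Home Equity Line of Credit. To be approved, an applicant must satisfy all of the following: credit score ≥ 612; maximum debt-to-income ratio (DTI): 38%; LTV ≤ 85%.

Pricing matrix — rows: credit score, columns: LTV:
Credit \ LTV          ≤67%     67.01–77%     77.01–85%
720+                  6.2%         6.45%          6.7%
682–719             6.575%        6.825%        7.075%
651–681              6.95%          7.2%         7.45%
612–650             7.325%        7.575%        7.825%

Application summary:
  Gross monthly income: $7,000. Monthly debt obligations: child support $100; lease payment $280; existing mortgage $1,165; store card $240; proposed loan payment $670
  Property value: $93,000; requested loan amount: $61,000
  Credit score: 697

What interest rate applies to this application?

6.575%

Credit score 697 ≥ 612; Total monthly debts = (100 + 280 + 1,165 + 240 + 670) = 2,455. Debt-to-income = 2,455/7,000 = 35.1% — meets 38% limit
LTV = 61,000/93,000 = 65.6% ≤ 85%
Score 697 is in the 682–719 band; LTV 65.6% is in the ≤67% band → 6.575%.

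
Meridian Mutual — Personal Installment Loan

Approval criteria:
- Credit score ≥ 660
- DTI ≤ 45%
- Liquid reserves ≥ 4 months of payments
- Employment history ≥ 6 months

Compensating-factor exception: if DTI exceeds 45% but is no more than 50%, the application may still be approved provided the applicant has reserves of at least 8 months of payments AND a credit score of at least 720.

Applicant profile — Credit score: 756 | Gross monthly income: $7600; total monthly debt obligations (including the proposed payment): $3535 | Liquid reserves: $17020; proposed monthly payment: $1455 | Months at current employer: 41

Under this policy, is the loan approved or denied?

Credit score 756 ≥ 660 (meets base)
DTI: 3,535 ÷ 7,600 = 46.5%, over the 45% base limit.
Reserves: 17,020 ÷ 1,455 = 11.7 months (meets 4-month minimum)
Employment 41 ≥ 6 months
DTI 46.5% is within the 45%–50% exception band; checking compensating factors.
Reserves 11.7 ≥ 8 months; credit score 756 ≥ 720.
Both compensating conditions met → exception applies.

Approved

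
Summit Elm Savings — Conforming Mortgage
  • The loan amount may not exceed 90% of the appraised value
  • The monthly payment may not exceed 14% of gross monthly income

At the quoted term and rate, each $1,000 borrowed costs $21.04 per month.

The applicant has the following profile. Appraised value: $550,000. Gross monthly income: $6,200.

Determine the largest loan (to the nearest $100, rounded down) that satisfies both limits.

$41,200

Payment cap: 14% × $6,200 = $868/month.
At $21.04 per $1,000, that supports 868/21.04 × 1,000 ≈ $41,254 → $41,200.
LTV cap: 90% × $550,000 = $495,000 → $495,000.
Binding constraint: payment-to-income.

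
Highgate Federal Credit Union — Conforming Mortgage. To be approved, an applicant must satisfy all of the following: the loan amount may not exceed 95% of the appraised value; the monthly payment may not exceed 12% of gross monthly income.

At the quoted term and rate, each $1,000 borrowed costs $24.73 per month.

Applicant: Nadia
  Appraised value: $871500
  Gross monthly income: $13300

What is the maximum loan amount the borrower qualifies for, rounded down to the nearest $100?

$64,500

Payment cap: 12% × $13,300 = $1,596/month.
At $24.73 per $1,000, that supports 1,596/24.73 × 1,000 ≈ $64,536 → $64,500.
LTV cap: 95% × $871,500 = $827,925 → $827,900.
Binding constraint: payment-to-income.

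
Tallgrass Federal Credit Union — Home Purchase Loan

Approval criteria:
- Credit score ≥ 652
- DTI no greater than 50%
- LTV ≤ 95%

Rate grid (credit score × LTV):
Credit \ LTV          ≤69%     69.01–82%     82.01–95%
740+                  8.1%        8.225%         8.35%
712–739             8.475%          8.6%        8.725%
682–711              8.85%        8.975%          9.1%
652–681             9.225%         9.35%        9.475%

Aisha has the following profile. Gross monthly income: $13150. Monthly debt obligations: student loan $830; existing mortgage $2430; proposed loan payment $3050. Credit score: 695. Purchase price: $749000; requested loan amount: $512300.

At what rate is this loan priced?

Credit score 695 ≥ 652; Total monthly debts = (830 + 2,430 + 3,050) = 6,310. Debt-to-income = 6,310/13,150 = 48% — meets 50% limit
LTV: 512,300 ÷ 749,000 = 68.4%, within 95% cap
Score 695 is in the 682–711 band; LTV 68.4% is in the ≤69% band → 8.85%.

8.85%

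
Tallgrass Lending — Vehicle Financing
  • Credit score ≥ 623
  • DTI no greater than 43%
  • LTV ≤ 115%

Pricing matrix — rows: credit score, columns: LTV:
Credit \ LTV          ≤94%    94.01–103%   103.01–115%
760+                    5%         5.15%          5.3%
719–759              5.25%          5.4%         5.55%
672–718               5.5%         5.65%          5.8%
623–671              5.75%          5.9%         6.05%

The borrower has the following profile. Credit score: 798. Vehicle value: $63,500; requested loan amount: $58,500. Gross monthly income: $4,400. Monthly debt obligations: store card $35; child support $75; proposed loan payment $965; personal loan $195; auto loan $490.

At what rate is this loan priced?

Credit score 798 ≥ 623; Total monthly debts = (35 + 75 + 965 + 195 + 490) = 1,760. DTI = 1,760/4,400 = 40% ≤ 43%
Loan-to-value = 58,500/63,500 = 92.1% — pass (115% max)
Credit 798 → row 760+; LTV 92.1% → column ≤94%. Grid cell → 5%.

5%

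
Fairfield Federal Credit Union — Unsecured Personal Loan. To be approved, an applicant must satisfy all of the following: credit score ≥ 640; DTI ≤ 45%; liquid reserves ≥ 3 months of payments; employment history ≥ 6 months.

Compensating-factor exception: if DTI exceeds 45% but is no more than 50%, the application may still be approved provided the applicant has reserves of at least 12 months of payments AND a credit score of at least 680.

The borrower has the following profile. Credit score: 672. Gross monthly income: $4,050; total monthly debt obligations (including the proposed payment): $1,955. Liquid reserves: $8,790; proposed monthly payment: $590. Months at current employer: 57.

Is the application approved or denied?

Denied

Credit score 672 ≥ 640 (meets base)
DTI: 1,955 ÷ 4,050 = 48.3%, over the 45% base limit.
Liquid reserves cover 8,790/590 = 14.9 months — ≥ 3 required
Employment 57 ≥ 6 months
DTI 48.3% is within the 45%–50% exception band; checking compensating factors.
Override check — reserves: 14.9 mo (ok); score: 672 (below 680).
Compensating-factor requirement not fully met.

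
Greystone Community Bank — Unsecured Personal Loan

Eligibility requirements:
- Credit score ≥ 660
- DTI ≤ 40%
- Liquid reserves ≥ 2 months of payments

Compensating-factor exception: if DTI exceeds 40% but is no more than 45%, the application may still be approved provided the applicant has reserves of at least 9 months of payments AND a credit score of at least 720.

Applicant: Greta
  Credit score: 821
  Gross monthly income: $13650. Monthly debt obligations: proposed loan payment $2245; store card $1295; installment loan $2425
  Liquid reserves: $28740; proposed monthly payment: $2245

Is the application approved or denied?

Credit score 821 ≥ 660 (meets base)
Total debts = (2,245 + 1,295 + 2,425) = 5,965. DTI = 5,965/13,650 = 43.7% > 40% — standard DTI limit exceeded.
Reserves = 28,740/2,245 = 12.8 months ≥ 2
43.7% falls in the override range (40%–45%), so the compensating-factor test applies.
Reserves 12.8 ≥ 9 months; credit score 821 ≥ 720.
Both override conditions satisfied; DTI exception granted.

Approved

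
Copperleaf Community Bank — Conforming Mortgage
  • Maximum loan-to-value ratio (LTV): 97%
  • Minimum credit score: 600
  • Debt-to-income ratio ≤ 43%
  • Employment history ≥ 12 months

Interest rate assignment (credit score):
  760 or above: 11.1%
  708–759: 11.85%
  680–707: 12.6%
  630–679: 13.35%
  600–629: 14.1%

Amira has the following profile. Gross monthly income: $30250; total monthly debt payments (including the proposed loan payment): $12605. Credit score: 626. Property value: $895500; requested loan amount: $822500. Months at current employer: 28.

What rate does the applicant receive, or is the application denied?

Credit score 626 ≥ 600 (meets minimum)
Employment 28 ≥ 12 months
Loan-to-value = 822,500/895,500 = 91.8% — pass (97% max)
DTI = 12,605/30,250 = 41.7% ≤ 43%
All requirements met. Score 626 falls in the 600–629 tier → 14.1%.

Approved at 14.1%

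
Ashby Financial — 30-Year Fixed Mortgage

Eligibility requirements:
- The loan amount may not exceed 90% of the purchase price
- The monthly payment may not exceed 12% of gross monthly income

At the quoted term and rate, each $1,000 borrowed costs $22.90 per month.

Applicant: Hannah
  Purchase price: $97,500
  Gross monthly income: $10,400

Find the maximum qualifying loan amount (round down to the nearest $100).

$54,400

Payment cap: 12% × $10,400 = $1,248/month.
At $22.90 per $1,000, that supports 1,248/22.90 × 1,000 ≈ $54,497 → $54,400.
LTV cap: 90% × $97,500 = $87,750 → $87,700.
Binding constraint: payment-to-income.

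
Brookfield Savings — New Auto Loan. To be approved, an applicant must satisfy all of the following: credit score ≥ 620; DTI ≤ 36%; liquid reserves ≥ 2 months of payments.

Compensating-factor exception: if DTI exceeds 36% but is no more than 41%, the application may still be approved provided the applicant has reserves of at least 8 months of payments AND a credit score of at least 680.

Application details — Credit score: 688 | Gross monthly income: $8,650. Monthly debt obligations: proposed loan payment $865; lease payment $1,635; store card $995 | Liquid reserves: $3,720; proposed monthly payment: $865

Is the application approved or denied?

Credit score 688 ≥ 620 (meets base)
Total debts = (865 + 1,635 + 995) = 3,495. DTI: 3,495 ÷ 8,650 = 40.4%, over the 36% base limit.
Reserves: 3,720 ÷ 865 = 4.3 months (meets 2-month minimum)
DTI 40.4% is within the 36%–41% exception band; checking compensating factors.
Override check — reserves: 4.3 mo (short of 8); score: 688 (ok).
Override conditions not both satisfied; exception does not apply.

Denied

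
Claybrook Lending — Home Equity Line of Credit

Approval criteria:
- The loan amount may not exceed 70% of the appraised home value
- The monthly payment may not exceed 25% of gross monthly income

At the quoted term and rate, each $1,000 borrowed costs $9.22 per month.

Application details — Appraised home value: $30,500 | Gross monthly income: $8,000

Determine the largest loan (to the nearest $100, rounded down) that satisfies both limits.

$21,300

Payment cap: 25% × $8,000 = $2,000/month.
At $9.22 per $1,000, that supports 2,000/9.22 × 1,000 ≈ $216,919 → $216,900.
LTV cap: 70% × $30,500 = $21,350 → $21,300.
Binding constraint: loan-to-value.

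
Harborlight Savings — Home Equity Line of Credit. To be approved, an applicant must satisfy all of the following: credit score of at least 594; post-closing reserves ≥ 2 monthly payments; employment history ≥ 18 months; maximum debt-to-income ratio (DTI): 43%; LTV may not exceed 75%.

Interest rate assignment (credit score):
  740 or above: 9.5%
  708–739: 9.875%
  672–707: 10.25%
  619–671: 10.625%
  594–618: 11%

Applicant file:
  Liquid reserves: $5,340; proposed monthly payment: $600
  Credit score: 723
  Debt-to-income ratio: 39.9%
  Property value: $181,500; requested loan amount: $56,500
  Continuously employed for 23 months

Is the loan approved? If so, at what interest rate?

Credit score 723 ≥ 594 (meets minimum)
DTI 39.9% ≤ 43%
LTV = 56,500/181,500 = 31.1% ≤ 75%
Reserves = 5,340/600 = 8.9 months ≥ 2
Employment 23 ≥ 18 months
All requirements met. Score 723 falls in the 708–739 tier → 9.875%.

Approved at 9.875%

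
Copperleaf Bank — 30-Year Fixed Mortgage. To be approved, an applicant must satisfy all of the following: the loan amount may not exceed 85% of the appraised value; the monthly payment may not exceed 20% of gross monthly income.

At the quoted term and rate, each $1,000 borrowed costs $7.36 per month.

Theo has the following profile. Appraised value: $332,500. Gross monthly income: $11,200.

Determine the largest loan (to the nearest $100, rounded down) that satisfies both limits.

Payment cap: 20% × $11,200 = $2,240/month.
At $7.36 per $1,000, that supports 2,240/7.36 × 1,000 ≈ $304,347 → $304,300.
LTV cap: 85% × $332,500 = $282,625 → $282,600.
Binding constraint: loan-to-value.

$282,600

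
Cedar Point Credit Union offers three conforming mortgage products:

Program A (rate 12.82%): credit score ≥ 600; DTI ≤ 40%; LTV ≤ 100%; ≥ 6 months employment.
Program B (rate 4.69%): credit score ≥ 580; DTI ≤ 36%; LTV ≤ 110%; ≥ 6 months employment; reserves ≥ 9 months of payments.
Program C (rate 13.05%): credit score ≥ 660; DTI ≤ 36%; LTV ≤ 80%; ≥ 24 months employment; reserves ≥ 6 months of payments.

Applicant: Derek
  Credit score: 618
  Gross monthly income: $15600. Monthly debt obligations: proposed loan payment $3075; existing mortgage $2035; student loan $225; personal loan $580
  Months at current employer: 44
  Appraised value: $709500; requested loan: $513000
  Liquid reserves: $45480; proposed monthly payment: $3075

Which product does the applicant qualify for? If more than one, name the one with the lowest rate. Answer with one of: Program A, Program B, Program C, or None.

Total debts = (3,075 + 2,035 + 225 + 580) = 5,915; DTI = 5,915/15,600 = 37.9%.
LTV = 513,000/709,500 = 72.3%.
Reserves = 45,480/3,075 = 14.8 months.
Program A: score 618 ≥ 600; DTI 37.9% ≤ 40%; LTV 72.3% ≤ 100%; employment 44 ≥ 6 mo → qualifies.
Program B: score 618 ≥ 580; DTI 37.9% > 36%; LTV 72.3% ≤ 110%; employment 44 ≥ 6 mo; reserves 14.8 ≥ 9 mo → does not qualify.
Program C: score 618 < 660; DTI 37.9% > 36%; LTV 72.3% ≤ 80%; employment 44 ≥ 24 mo; reserves 14.8 ≥ 6 mo → does not qualify.

Program A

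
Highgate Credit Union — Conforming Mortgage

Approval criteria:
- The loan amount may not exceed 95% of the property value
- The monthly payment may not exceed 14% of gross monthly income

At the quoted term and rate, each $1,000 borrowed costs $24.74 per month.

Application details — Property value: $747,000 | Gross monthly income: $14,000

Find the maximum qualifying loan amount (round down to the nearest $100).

Payment cap: 14% × $14,000 = $1,960/month.
At $24.74 per $1,000, that supports 1,960/24.74 × 1,000 ≈ $79,223 → $79,200.
LTV cap: 95% × $747,000 = $709,650 → $709,600.
Binding constraint: payment-to-income.

$79,200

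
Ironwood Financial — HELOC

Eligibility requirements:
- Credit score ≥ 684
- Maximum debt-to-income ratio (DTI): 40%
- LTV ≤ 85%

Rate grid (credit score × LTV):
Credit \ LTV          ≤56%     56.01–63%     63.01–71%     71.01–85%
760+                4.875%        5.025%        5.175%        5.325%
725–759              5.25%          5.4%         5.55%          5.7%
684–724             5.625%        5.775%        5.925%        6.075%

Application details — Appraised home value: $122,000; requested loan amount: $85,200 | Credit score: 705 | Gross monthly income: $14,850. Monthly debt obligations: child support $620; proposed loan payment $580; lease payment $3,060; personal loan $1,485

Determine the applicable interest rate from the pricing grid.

5.925%

Credit score 705 ≥ 684; Total monthly debts = (620 + 580 + 3,060 + 1,485) = 5,745. DTI: 5,745 ÷ 14,850 = 38.7%, within the 40% cap
Loan-to-value = 85,200/122,000 = 69.8% — pass (85% max)
Credit 705 → row 684–724; LTV 69.8% → column 63.01–71%. Grid cell → 5.925%.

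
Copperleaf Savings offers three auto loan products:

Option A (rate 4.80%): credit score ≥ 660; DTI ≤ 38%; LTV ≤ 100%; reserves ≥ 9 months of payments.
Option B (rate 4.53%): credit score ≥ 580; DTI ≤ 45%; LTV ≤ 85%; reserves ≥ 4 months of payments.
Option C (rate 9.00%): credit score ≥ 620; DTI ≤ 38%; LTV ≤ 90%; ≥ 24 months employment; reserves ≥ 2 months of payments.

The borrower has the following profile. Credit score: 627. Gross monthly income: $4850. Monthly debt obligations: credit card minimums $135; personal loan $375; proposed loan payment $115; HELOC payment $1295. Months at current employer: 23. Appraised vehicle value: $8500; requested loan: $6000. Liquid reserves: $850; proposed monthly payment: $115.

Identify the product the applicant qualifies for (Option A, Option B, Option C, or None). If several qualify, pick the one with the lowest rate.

Option B

Total debts = (135 + 375 + 115 + 1,295) = 1,920; DTI = 1,920/4,850 = 39.6%.
LTV = 6,000/8,500 = 70.6%.
Reserves = 850/115 = 7.4 months.
Option A: score 627 < 660; DTI 39.6% > 38%; LTV 70.6% ≤ 100%; reserves 7.4 < 9 mo → does not qualify.
Option B: score 627 ≥ 580; DTI 39.6% ≤ 45%; LTV 70.6% ≤ 85%; reserves 7.4 ≥ 4 mo → qualifies.
Option C: score 627 ≥ 620; DTI 39.6% > 38%; LTV 70.6% ≤ 90%; employment 23 < 24 mo; reserves 7.4 ≥ 2 mo → does not qualify.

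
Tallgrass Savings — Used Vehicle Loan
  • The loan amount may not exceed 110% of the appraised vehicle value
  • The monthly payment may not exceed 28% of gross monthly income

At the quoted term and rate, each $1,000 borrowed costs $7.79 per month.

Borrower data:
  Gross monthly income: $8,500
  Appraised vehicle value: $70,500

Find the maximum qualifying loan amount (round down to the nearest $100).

$77,500

Payment cap: 28% × $8,500 = $2,380/month.
At $7.79 per $1,000, that supports 2,380/7.79 × 1,000 ≈ $305,519 → $305,500.
LTV cap: 110% × $70,500 = $77,550 → $77,500.
Binding constraint: loan-to-value.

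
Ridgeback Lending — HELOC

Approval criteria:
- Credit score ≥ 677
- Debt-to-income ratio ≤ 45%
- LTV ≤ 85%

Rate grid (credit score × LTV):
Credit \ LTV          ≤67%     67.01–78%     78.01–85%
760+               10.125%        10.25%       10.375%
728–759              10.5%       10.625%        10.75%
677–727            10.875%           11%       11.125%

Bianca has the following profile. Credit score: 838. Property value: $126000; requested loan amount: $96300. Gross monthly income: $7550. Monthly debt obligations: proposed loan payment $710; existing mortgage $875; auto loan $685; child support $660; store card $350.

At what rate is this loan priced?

10.25%

Credit score 838 ≥ 677; Total monthly debts = (710 + 875 + 685 + 660 + 350) = 3,280. DTI: 3,280 ÷ 7,550 = 43.4%, within the 45% cap
Loan-to-value = 96,300/126,000 = 76.4% — pass (85% max)
Row: 838 falls in 760+. Column: 76.4% falls in 67.01–78%. Rate = 10.25%.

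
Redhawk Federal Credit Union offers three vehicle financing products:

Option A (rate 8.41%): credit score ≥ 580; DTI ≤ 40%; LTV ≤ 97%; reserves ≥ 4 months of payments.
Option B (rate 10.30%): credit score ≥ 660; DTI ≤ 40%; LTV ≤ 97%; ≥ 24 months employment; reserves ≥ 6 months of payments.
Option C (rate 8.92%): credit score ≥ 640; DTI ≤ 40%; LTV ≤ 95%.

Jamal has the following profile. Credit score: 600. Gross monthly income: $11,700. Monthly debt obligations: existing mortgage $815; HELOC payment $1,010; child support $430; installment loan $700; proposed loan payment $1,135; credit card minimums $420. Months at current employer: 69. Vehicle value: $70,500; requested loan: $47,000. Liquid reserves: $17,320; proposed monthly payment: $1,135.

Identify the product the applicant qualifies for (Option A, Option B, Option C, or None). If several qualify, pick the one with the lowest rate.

Total debts = (815 + 1,010 + 430 + 700 + 1,135 + 420) = 4,510; DTI = 4,510/11,700 = 38.5%.
LTV = 47,000/70,500 = 66.7%.
Reserves = 17,320/1,135 = 15.3 months.
Option A: score 600 ≥ 580; DTI 38.5% ≤ 40%; LTV 66.7% ≤ 97%; reserves 15.3 ≥ 4 mo → qualifies.
Option B: score 600 < 660; DTI 38.5% ≤ 40%; LTV 66.7% ≤ 97%; employment 69 ≥ 24 mo; reserves 15.3 ≥ 6 mo → does not qualify.
Option C: score 600 < 640; DTI 38.5% ≤ 40%; LTV 66.7% ≤ 95% → does not qualify.

Option A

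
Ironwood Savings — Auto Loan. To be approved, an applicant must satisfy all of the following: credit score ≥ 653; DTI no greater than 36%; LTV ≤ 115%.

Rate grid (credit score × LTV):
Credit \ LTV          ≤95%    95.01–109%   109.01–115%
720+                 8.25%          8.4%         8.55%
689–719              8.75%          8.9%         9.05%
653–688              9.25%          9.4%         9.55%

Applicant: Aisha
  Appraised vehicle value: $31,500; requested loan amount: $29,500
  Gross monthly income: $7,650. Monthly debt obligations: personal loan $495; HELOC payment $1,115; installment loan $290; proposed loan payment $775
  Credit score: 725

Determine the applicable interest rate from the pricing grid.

8.25%

Credit score 725 ≥ 653; Total monthly debts = (495 + 1,115 + 290 + 775) = 2,675. Debt-to-income = 2,675/7,650 = 35% — meets 36% limit
LTV: 29,500 ÷ 31,500 = 93.7%, within 115% cap
Score 725 is in the 720+ band; LTV 93.7% is in the ≤95% band → 8.25%.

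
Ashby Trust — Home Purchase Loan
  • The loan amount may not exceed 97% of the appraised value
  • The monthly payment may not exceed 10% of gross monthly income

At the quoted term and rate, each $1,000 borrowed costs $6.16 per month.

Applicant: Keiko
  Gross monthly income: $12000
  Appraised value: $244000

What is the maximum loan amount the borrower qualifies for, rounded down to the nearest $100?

$194,800

Payment cap: 10% × $12,000 = $1,200/month.
At $6.16 per $1,000, that supports 1,200/6.16 × 1,000 ≈ $194,805 → $194,800.
LTV cap: 97% × $244,000 = $236,680 → $236,600.
Binding constraint: payment-to-income.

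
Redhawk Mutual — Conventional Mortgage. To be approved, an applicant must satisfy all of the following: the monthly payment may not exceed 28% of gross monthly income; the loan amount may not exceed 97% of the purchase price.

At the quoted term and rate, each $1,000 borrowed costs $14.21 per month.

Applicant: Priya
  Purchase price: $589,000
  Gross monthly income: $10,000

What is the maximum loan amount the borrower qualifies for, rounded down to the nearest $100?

Payment cap: 28% × $10,000 = $2,800/month.
At $14.21 per $1,000, that supports 2,800/14.21 × 1,000 ≈ $197,044 → $197,000.
LTV cap: 97% × $589,000 = $571,330 → $571,300.
Binding constraint: payment-to-income.

$197,000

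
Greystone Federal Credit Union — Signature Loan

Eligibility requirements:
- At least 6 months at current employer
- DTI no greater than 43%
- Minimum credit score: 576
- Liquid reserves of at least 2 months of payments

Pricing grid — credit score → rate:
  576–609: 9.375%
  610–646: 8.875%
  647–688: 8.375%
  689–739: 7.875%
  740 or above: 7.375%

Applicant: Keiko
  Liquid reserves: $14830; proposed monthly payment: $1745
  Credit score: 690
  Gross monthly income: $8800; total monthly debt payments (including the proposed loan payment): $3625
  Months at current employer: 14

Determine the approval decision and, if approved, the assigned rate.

Approved at 7.875%

Credit score 690 ≥ 576 (meets minimum)
Debt-to-income = 3,625/8,800 = 41.2% — meets 43% limit
Reserves: 14,830 ÷ 1,745 = 8.5 months (meets 2-month minimum)
Employment 14 ≥ 6 months
All requirements met. Score 690 falls in the 689–739 tier → 7.875%.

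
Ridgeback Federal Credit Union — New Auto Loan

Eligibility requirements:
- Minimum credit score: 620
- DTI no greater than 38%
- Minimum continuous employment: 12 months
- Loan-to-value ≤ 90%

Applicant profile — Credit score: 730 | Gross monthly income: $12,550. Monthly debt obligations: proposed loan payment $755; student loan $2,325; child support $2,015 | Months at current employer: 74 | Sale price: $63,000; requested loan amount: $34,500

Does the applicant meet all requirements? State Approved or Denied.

Denied

Credit score 730 ≥ 620 (meets)
Total monthly debts = (755 + 2,325 + 2,015) = 5,095. DTI = 5,095/12,550 = 40.6% > 38%
Employment 74 ≥ 12 months
Loan-to-value = 34,500/63,000 = 54.8% — pass (90% max)
Fails on DTI.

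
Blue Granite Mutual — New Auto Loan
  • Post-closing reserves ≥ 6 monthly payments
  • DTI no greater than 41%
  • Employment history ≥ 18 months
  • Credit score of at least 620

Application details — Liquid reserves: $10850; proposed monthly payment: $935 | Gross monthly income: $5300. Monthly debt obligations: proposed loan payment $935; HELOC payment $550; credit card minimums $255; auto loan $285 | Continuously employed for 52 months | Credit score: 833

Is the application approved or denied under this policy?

Approved

Reserves = 10,850/935 = 11.6 months ≥ 6
Total monthly debts = (935 + 550 + 255 + 285) = 2,025. DTI: 2,025 ÷ 5,300 = 38.2%, within the 41% cap
Employment 52 ≥ 18 months
Credit score 833 ≥ 620 (meets)
All criteria satisfied.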